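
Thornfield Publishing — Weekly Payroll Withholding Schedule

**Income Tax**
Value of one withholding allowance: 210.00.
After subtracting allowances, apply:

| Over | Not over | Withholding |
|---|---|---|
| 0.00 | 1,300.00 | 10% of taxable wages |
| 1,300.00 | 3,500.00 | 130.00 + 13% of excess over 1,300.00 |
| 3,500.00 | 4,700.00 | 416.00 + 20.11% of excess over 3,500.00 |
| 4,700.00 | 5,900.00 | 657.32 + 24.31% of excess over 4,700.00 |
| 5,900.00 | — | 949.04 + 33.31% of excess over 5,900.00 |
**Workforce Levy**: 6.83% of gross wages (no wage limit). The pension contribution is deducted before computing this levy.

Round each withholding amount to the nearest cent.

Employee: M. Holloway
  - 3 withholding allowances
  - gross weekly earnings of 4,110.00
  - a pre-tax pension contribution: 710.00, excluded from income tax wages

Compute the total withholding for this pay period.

Income Tax: taxable = 4,110.00 − 710.00 − 3×210.00 = 2,770.00
  130.00 + 13% × (2,770.00 − 1,300.00) = 130.00 + 13% × 1,470.00 = 321.10
Workforce Levy: 6.83% × 3,400.00 = 232.22
Total: 321.10 + 232.22 = 553.32

553.32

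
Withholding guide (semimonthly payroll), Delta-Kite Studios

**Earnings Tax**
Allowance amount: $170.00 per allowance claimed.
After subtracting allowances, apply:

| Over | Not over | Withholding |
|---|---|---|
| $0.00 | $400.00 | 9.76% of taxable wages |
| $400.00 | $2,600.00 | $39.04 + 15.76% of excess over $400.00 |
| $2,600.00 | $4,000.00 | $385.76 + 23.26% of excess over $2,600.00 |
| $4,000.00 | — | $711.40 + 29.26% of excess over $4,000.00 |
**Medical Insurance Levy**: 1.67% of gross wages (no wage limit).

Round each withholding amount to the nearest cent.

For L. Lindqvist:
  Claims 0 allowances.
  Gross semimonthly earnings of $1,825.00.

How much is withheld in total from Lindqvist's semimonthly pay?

$294.10

Earnings Tax: taxable = $1,825.00
  $39.04 + 15.76% × ($1,825.00 − $400.00) = $39.04 + 15.76% × $1,425.00 = $263.62
Medical Insurance Levy: 1.67% × $1,825.00 = $30.48
Total: $263.62 + $30.48 = $294.10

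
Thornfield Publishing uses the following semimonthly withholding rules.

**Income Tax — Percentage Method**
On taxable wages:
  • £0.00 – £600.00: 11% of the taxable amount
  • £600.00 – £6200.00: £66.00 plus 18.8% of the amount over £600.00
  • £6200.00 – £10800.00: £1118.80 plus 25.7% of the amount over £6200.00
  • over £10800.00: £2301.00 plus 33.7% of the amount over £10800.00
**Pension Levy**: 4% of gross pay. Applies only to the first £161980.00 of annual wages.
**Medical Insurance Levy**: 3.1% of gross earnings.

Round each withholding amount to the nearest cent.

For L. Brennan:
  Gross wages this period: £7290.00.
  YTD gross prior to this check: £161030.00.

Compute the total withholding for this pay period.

Income Tax: taxable = £7290.00
  £1118.80 + 25.7% × (£7290.00 − £6200.00) = £1118.80 + 25.7% × £1090.00 = £1398.93
Pension Levy: cap £161980.00 − YTD £161030.00 = £950.00 subject; 4% × £950.00 = £38.00
Medical Insurance Levy: 3.1% × £7290.00 = £225.99
Total: £1398.93 + £38.00 + £225.99 = £1662.92

£1662.92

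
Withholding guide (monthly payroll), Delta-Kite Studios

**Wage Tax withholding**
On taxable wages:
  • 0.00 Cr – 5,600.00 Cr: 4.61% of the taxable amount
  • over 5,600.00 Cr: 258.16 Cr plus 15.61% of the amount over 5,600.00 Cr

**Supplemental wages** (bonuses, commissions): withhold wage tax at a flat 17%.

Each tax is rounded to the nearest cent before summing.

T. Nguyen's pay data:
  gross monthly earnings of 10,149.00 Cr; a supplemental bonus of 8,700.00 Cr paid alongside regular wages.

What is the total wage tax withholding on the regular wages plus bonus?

Wage Tax: taxable = 10,149.00 Cr
  258.16 Cr + 15.61% × (10,149.00 Cr − 5,600.00 Cr) = 258.16 Cr + 15.61% × 4,549.00 Cr = 968.26 Cr
Supplemental (17% flat on bonus): 17% × 8,700.00 Cr = 1,479.00 Cr
Total wage tax: 968.26 Cr + 1,479.00 Cr = 2,447.26 Cr

2,447.26 Cr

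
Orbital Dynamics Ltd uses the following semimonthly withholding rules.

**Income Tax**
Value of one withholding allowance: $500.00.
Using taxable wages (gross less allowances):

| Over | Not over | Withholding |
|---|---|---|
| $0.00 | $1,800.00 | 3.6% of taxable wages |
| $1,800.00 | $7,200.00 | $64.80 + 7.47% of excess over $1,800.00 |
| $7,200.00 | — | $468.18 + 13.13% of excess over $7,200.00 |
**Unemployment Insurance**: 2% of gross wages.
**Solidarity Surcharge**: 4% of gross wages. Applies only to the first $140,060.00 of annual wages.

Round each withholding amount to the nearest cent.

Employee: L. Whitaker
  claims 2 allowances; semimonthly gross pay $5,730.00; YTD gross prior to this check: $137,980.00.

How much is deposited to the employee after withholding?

$5,248.53

Income Tax: taxable = $5,730.00 − 2×$500.00 = $4,730.00
  $64.80 + 7.47% × ($4,730.00 − $1,800.00) = $64.80 + 7.47% × $2,930.00 = $283.67
Unemployment Insurance: 2% × $5,730.00 = $114.60
Solidarity Surcharge: cap $140,060.00 − YTD $137,980.00 = $2,080.00 subject; 4% × $2,080.00 = $83.20
Total withheld: $283.67 + $114.60 + $83.20 = $481.47
Net pay: $5,730.00 − $481.47 = $5,248.53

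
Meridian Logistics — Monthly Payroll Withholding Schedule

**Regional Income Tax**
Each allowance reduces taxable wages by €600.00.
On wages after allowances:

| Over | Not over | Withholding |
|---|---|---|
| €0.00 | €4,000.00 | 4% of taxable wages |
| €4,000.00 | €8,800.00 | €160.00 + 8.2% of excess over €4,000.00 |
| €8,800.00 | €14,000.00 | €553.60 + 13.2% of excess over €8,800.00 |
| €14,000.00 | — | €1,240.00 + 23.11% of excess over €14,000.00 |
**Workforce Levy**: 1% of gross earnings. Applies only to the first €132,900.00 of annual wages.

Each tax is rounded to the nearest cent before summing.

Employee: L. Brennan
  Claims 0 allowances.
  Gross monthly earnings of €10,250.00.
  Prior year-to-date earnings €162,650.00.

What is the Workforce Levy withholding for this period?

Workforce Levy: YTD €162,650.00 ≥ cap €132,900.00 → €0.00

€0.00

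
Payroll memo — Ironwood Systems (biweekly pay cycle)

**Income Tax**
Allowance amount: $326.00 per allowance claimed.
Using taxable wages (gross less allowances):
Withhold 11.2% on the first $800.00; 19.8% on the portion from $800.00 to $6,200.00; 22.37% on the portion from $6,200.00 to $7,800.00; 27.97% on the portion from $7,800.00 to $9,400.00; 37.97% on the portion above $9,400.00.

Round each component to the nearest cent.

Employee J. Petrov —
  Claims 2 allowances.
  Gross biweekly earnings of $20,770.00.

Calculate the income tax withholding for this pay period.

$6,033.86

Income Tax: taxable = $20,770.00 − 2×$326.00 = $20,118.00
  $1,964.24 + 37.97% × ($20,118.00 − $9,400.00) = $1,964.24 + 37.97% × $10,718.00 = $6,033.86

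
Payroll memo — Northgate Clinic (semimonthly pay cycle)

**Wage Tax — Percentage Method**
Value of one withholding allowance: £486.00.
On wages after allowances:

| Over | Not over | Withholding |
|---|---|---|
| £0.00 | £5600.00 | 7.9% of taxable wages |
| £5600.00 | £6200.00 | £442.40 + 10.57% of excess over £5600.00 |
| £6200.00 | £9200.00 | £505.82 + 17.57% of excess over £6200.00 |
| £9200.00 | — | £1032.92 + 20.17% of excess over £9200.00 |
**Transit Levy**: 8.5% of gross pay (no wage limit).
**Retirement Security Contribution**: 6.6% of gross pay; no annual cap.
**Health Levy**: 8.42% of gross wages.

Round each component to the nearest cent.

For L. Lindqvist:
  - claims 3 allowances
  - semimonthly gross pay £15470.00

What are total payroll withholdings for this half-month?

Wage Tax: taxable = £15470.00 − 3×£486.00 = £14012.00
  £1032.92 + 20.17% × (£14012.00 − £9200.00) = £1032.92 + 20.17% × £4812.00 = £2003.50
Transit Levy: 8.5% × £15470.00 = £1314.95
Retirement Security Contribution: 6.6% × £15470.00 = £1021.02
Health Levy: 8.42% × £15470.00 = £1302.57
Total: £2003.50 + £1314.95 + £1021.02 + £1302.57 = £5642.04

£5642.04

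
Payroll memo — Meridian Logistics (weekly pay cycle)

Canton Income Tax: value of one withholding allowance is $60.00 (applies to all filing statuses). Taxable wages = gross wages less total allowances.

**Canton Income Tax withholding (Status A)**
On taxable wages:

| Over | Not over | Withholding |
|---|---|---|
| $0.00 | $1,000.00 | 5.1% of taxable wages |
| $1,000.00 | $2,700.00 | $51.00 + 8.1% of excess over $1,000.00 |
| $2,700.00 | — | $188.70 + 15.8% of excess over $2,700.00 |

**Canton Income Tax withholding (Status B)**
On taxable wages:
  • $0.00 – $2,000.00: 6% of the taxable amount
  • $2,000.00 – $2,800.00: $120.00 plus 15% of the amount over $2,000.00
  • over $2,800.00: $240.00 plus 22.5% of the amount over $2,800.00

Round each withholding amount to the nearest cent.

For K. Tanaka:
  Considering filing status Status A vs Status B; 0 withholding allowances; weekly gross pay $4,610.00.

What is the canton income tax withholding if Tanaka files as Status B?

$647.25

Canton Income Tax (Status B): taxable = $4,610.00
  $240.00 + 22.5% × ($4,610.00 − $2,800.00) = $240.00 + 22.5% × $1,810.00 = $647.25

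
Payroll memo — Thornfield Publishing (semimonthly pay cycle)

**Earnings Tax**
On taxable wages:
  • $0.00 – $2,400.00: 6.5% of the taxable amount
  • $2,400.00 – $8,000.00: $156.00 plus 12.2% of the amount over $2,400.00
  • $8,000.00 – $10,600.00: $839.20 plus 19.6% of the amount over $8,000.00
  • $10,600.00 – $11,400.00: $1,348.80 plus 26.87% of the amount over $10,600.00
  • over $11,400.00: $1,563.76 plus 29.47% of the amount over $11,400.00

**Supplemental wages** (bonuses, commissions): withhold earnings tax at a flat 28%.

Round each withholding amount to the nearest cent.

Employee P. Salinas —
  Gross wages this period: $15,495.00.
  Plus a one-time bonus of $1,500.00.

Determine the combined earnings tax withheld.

Earnings Tax: taxable = $15,495.00
  $1,563.76 + 29.47% × ($15,495.00 − $11,400.00) = $1,563.76 + 29.47% × $4,095.00 = $2,770.56
Supplemental (28% flat on bonus): 28% × $1,500.00 = $420.00
Total earnings tax: $2,770.56 + $420.00 = $3,190.56

$3,190.56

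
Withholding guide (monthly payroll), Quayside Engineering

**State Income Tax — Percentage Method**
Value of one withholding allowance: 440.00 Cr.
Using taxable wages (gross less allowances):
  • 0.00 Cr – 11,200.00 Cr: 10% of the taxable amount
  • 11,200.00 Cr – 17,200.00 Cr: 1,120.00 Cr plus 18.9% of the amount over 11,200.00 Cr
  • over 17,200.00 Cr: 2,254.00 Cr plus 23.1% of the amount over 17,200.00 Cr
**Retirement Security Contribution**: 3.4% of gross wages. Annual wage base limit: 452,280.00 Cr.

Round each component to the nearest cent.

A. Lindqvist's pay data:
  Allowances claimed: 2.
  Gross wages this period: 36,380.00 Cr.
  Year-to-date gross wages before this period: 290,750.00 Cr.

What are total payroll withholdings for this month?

7,718.22 Cr

State Income Tax: taxable = 36,380.00 Cr − 2×440.00 Cr = 35,500.00 Cr
  2,254.00 Cr + 23.1% × (35,500.00 Cr − 17,200.00 Cr) = 2,254.00 Cr + 23.1% × 18,300.00 Cr = 6,481.30 Cr
Retirement Security Contribution: 3.4% × 36,380.00 Cr = 1,236.92 Cr
Total: 6,481.30 Cr + 1,236.92 Cr = 7,718.22 Cr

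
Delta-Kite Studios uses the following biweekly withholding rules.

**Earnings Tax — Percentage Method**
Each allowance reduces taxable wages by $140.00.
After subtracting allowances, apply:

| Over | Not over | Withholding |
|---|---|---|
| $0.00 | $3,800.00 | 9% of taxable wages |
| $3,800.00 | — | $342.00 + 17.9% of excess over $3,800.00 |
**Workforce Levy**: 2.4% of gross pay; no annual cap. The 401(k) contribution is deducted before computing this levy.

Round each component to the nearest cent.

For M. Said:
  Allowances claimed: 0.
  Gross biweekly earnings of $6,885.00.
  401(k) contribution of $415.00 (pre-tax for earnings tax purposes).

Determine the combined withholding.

$975.21

Earnings Tax: taxable = $6,885.00 − $415.00 = $6,470.00
  $342.00 + 17.9% × ($6,470.00 − $3,800.00) = $342.00 + 17.9% × $2,670.00 = $819.93
Workforce Levy: 2.4% × $6,470.00 = $155.28
Total: $819.93 + $155.28 = $975.21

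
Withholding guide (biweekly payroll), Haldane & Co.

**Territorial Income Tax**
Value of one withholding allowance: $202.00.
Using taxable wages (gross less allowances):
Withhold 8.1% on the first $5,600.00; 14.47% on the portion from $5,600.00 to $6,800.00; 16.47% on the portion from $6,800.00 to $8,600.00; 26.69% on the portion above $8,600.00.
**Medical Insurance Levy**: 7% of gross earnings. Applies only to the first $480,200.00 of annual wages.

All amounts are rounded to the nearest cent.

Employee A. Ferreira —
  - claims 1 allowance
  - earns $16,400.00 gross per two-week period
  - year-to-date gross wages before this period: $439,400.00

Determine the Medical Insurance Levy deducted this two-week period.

$1,148.00

Medical Insurance Levy: 7% × $16,400.00 = $1,148.00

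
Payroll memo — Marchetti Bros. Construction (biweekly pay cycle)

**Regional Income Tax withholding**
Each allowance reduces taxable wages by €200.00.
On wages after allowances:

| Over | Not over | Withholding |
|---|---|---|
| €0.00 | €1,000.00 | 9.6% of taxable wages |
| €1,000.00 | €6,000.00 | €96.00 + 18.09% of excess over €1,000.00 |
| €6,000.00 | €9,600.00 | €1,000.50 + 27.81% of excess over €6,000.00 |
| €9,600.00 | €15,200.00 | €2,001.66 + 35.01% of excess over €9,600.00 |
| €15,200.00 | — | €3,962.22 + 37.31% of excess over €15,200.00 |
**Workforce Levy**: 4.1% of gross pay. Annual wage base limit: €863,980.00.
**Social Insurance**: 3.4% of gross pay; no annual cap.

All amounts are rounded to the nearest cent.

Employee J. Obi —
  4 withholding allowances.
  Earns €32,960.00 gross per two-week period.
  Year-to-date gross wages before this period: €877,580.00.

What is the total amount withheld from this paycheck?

€11,410.64

Regional Income Tax: taxable = €32,960.00 − 4×€200.00 = €32,160.00
  €3,962.22 + 37.31% × (€32,160.00 − €15,200.00) = €3,962.22 + 37.31% × €16,960.00 = €10,290.00
Workforce Levy: YTD €877,580.00 ≥ cap €863,980.00 → €0.00
Social Insurance: 3.4% × €32,960.00 = €1,120.64
Total: €10,290.00 + €0.00 + €1,120.64 = €11,410.64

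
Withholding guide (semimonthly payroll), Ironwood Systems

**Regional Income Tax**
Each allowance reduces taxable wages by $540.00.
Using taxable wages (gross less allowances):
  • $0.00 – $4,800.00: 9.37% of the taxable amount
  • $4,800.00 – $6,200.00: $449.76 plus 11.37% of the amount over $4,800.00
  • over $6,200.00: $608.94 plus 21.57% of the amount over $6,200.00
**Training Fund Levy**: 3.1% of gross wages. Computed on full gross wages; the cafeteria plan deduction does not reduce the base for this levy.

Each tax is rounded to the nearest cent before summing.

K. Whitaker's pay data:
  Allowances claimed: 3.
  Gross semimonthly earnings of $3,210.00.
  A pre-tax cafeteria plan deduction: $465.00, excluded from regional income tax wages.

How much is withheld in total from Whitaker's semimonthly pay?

Regional Income Tax: taxable = $3,210.00 − $465.00 − 3×$540.00 = $1,125.00
  9.37% × $1,125.00 = $105.41
Training Fund Levy: 3.1% × $3,210.00 = $99.51
Total: $105.41 + $99.51 = $204.92

$204.92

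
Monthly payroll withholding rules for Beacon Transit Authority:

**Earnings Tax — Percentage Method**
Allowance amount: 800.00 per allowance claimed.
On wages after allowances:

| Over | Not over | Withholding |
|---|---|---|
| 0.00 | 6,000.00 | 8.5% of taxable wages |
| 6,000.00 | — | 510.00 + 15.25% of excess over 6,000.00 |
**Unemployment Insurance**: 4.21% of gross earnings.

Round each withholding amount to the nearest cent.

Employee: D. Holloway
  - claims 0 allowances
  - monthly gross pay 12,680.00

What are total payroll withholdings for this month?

2,062.53

Earnings Tax: taxable = 12,680.00
  510.00 + 15.25% × (12,680.00 − 6,000.00) = 510.00 + 15.25% × 6,680.00 = 1,528.70
Unemployment Insurance: 4.21% × 12,680.00 = 533.83
Total: 1,528.70 + 533.83 = 2,062.53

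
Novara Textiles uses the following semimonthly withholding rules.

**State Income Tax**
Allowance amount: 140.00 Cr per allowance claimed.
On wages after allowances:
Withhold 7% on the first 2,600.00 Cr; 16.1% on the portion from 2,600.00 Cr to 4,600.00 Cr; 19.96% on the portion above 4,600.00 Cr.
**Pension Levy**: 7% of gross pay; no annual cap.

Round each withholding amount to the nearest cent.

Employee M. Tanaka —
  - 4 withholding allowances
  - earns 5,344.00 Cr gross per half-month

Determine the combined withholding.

State Income Tax: taxable = 5,344.00 Cr − 4×140.00 Cr = 4,784.00 Cr
  504.00 Cr + 19.96% × (4,784.00 Cr − 4,600.00 Cr) = 504.00 Cr + 19.96% × 184.00 Cr = 540.73 Cr
Pension Levy: 7% × 5,344.00 Cr = 374.08 Cr
Total: 540.73 Cr + 374.08 Cr = 914.81 Cr

914.81 Cr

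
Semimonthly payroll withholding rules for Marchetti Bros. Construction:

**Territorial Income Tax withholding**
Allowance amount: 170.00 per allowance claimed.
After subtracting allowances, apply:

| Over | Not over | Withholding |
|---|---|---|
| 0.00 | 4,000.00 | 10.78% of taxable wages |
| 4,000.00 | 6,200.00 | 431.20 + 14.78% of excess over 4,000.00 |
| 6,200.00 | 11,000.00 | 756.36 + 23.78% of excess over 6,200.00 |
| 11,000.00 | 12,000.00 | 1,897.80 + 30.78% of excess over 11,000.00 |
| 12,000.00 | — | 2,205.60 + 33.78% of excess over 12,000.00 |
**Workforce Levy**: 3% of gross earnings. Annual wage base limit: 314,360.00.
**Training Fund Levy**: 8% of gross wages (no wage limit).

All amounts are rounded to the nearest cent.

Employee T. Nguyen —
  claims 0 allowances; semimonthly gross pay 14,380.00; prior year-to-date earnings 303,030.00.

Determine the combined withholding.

Territorial Income Tax: taxable = 14,380.00
  2,205.60 + 33.78% × (14,380.00 − 12,000.00) = 2,205.60 + 33.78% × 2,380.00 = 3,009.56
Workforce Levy: cap 314,360.00 − YTD 303,030.00 = 11,330.00 subject; 3% × 11,330.00 = 339.90
Training Fund Levy: 8% × 14,380.00 = 1,150.40
Total: 3,009.56 + 339.90 + 1,150.40 = 4,499.86

4,499.86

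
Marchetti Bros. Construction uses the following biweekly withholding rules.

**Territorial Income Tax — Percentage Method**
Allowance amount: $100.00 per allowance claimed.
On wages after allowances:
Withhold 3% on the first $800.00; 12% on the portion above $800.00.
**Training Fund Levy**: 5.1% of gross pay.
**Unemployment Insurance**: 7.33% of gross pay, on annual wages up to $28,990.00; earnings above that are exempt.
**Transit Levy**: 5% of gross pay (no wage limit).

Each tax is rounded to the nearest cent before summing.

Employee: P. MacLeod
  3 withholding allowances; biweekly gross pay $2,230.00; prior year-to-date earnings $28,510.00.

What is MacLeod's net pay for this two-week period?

Territorial Income Tax: taxable = $2,230.00 − 3×$100.00 = $1,930.00
  $24.00 + 12% × ($1,930.00 − $800.00) = $24.00 + 12% × $1,130.00 = $159.60
Training Fund Levy: 5.1% × $2,230.00 = $113.73
Unemployment Insurance: cap $28,990.00 − YTD $28,510.00 = $480.00 subject; 7.33% × $480.00 = $35.18
Transit Levy: 5% × $2,230.00 = $111.50
Total withheld: $159.60 + $113.73 + $35.18 + $111.50 = $420.01
Net pay: $2,230.00 − $420.01 = $1,809.99

$1,809.99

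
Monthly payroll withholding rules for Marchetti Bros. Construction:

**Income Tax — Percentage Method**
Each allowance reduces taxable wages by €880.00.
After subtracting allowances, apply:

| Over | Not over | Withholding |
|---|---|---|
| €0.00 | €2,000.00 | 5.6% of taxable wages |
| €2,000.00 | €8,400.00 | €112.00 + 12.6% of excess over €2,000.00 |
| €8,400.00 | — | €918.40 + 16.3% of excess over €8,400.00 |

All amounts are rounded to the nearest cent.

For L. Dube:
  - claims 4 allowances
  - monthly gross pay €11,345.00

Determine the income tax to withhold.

Income Tax: taxable = €11,345.00 − 4×€880.00 = €7,825.00
  €112.00 + 12.6% × (€7,825.00 − €2,000.00) = €112.00 + 12.6% × €5,825.00 = €845.95

€845.95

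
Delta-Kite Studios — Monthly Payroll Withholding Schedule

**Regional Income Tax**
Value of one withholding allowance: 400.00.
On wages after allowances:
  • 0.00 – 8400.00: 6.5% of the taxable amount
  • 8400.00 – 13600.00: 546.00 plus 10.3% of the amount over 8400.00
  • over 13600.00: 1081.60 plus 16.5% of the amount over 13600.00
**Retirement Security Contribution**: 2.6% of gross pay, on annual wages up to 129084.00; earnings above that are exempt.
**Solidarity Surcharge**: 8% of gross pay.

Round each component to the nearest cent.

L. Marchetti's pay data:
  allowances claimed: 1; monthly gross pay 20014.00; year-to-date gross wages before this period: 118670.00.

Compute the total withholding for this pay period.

Regional Income Tax: taxable = 20014.00 − 1×400.00 = 19614.00
  1081.60 + 16.5% × (19614.00 − 13600.00) = 1081.60 + 16.5% × 6014.00 = 2073.91
Retirement Security Contribution: cap 129084.00 − YTD 118670.00 = 10414.00 subject; 2.6% × 10414.00 = 270.76
Solidarity Surcharge: 8% × 20014.00 = 1601.12
Total: 2073.91 + 270.76 + 1601.12 = 3945.79

3945.79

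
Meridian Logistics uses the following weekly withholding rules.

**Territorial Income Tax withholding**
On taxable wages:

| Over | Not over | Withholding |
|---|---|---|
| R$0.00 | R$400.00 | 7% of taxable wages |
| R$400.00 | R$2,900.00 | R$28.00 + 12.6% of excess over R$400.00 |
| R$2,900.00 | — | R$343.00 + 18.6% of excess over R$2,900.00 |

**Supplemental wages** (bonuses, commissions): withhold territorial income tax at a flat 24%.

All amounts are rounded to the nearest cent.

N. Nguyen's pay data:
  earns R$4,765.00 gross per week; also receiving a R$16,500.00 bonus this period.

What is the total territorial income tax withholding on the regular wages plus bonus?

Territorial Income Tax: taxable = R$4,765.00
  R$343.00 + 18.6% × (R$4,765.00 − R$2,900.00) = R$343.00 + 18.6% × R$1,865.00 = R$689.89
Supplemental (24% flat on bonus): 24% × R$16,500.00 = R$3,960.00
Total territorial income tax: R$689.89 + R$3,960.00 = R$4,649.89

R$4,649.89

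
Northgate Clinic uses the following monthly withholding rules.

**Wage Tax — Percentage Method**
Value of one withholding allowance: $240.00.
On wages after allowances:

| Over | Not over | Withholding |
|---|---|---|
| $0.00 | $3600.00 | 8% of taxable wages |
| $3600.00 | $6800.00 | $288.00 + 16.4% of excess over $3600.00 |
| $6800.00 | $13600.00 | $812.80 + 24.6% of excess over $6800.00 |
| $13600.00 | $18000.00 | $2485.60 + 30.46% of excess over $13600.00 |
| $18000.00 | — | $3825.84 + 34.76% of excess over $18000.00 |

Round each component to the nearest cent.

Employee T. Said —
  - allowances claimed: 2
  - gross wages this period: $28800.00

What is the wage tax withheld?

Wage Tax: taxable = $28800.00 − 2×$240.00 = $28320.00
  $3825.84 + 34.76% × ($28320.00 − $18000.00) = $3825.84 + 34.76% × $10320.00 = $7413.07

$7413.07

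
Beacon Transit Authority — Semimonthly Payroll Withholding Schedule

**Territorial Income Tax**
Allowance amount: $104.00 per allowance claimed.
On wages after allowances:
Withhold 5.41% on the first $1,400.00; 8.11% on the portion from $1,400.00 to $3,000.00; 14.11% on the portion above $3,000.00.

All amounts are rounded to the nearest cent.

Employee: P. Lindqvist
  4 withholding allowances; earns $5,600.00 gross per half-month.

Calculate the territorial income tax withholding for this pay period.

Territorial Income Tax: taxable = $5,600.00 − 4×$104.00 = $5,184.00
  $205.50 + 14.11% × ($5,184.00 − $3,000.00) = $205.50 + 14.11% × $2,184.00 = $513.66

$513.66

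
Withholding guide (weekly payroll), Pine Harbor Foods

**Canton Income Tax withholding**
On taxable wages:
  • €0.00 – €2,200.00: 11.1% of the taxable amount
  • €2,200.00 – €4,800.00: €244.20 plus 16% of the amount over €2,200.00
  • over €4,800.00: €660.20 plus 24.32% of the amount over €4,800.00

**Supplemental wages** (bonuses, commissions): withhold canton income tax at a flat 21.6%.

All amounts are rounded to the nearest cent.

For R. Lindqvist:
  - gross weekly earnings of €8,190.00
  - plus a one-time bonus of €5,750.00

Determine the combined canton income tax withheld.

€2,726.65

Canton Income Tax: taxable = €8,190.00
  €660.20 + 24.32% × (€8,190.00 − €4,800.00) = €660.20 + 24.32% × €3,390.00 = €1,484.65
Supplemental (21.6% flat on bonus): 21.6% × €5,750.00 = €1,242.00
Total canton income tax: €1,484.65 + €1,242.00 = €2,726.65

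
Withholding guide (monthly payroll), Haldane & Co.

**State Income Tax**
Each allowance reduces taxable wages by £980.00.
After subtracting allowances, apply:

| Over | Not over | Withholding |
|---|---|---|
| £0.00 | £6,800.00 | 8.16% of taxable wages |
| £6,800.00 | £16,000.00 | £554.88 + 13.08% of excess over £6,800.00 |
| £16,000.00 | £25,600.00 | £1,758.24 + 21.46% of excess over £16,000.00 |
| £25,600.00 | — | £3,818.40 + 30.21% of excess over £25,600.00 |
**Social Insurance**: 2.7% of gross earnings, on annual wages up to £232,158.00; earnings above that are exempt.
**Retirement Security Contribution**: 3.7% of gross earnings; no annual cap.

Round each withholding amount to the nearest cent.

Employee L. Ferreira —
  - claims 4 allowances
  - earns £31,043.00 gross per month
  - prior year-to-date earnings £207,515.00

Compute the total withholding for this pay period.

State Income Tax: taxable = £31,043.00 − 4×£980.00 = £27,123.00
  £3,818.40 + 30.21% × (£27,123.00 − £25,600.00) = £3,818.40 + 30.21% × £1,523.00 = £4,278.50
Social Insurance: cap £232,158.00 − YTD £207,515.00 = £24,643.00 subject; 2.7% × £24,643.00 = £665.36
Retirement Security Contribution: 3.7% × £31,043.00 = £1,148.59
Total: £4,278.50 + £665.36 + £1,148.59 = £6,092.45

£6,092.45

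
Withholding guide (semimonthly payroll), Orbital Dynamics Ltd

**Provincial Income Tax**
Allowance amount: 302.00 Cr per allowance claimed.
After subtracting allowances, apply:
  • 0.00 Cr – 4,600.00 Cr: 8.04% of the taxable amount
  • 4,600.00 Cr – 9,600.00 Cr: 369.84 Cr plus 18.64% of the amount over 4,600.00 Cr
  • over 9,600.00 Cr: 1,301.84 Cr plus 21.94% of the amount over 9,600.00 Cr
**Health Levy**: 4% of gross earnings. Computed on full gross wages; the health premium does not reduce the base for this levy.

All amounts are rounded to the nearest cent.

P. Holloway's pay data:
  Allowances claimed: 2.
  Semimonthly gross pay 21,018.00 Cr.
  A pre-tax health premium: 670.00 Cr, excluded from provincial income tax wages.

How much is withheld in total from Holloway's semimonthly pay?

Provincial Income Tax: taxable = 21,018.00 Cr − 670.00 Cr − 2×302.00 Cr = 19,744.00 Cr
  1,301.84 Cr + 21.94% × (19,744.00 Cr − 9,600.00 Cr) = 1,301.84 Cr + 21.94% × 10,144.00 Cr = 3,527.43 Cr
Health Levy: 4% × 21,018.00 Cr = 840.72 Cr
Total: 3,527.43 Cr + 840.72 Cr = 4,368.15 Cr

4,368.15 Cr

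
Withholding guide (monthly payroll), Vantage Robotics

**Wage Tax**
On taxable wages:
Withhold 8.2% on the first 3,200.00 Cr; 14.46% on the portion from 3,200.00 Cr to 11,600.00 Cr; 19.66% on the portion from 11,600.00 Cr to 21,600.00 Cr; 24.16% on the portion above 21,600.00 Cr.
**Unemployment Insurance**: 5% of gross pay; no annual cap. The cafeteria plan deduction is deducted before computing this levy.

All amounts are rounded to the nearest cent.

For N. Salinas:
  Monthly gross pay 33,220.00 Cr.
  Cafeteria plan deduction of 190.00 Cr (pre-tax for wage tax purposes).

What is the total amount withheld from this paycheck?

7,856.03 Cr

Wage Tax: taxable = 33,220.00 Cr − 190.00 Cr = 33,030.00 Cr
  3,443.04 Cr + 24.16% × (33,030.00 Cr − 21,600.00 Cr) = 3,443.04 Cr + 24.16% × 11,430.00 Cr = 6,204.53 Cr
Unemployment Insurance: 5% × 33,030.00 Cr = 1,651.50 Cr
Total: 6,204.53 Cr + 1,651.50 Cr = 7,856.03 Cr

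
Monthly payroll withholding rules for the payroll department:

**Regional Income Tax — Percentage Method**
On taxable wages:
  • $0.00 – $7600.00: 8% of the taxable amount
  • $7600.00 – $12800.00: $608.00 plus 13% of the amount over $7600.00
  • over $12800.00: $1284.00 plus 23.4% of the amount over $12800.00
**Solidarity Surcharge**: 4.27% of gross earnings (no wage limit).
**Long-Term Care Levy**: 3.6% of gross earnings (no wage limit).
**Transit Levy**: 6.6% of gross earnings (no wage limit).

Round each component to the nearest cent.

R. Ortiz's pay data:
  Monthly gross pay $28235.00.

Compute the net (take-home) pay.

$19253.61

Regional Income Tax: taxable = $28235.00
  $1284.00 + 23.4% × ($28235.00 − $12800.00) = $1284.00 + 23.4% × $15435.00 = $4895.79
Solidarity Surcharge: 4.27% × $28235.00 = $1205.63
Long-Term Care Levy: 3.6% × $28235.00 = $1016.46
Transit Levy: 6.6% × $28235.00 = $1863.51
Total withheld: $4895.79 + $1205.63 + $1016.46 + $1863.51 = $8981.39
Net pay: $28235.00 − $8981.39 = $19253.61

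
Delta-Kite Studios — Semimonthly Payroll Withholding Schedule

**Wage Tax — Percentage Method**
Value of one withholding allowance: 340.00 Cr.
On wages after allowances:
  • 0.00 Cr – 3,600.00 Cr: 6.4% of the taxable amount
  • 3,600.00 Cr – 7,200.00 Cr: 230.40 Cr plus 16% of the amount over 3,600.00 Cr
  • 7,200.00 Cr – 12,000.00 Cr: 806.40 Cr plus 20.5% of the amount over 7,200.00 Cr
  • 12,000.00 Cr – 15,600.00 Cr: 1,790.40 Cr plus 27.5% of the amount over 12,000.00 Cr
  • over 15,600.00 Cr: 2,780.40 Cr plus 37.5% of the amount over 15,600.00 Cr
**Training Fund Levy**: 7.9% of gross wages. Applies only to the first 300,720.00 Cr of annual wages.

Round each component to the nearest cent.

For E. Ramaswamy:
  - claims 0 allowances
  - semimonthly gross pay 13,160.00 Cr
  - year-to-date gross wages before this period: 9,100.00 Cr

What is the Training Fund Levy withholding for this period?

Training Fund Levy: 7.9% × 13,160.00 Cr = 1,039.64 Cr

1,039.64 Cr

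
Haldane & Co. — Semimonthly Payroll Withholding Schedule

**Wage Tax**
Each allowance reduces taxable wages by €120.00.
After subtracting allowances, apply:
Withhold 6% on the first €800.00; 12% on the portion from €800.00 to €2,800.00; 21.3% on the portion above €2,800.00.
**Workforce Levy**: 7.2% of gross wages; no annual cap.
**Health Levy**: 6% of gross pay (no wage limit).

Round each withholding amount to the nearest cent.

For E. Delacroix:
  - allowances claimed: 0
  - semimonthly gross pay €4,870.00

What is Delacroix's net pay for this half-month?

€3,498.25

Wage Tax: taxable = €4,870.00
  €288.00 + 21.3% × (€4,870.00 − €2,800.00) = €288.00 + 21.3% × €2,070.00 = €728.91
Workforce Levy: 7.2% × €4,870.00 = €350.64
Health Levy: 6% × €4,870.00 = €292.20
Total withheld: €728.91 + €350.64 + €292.20 = €1,371.75
Net pay: €4,870.00 − €1,371.75 = €3,498.25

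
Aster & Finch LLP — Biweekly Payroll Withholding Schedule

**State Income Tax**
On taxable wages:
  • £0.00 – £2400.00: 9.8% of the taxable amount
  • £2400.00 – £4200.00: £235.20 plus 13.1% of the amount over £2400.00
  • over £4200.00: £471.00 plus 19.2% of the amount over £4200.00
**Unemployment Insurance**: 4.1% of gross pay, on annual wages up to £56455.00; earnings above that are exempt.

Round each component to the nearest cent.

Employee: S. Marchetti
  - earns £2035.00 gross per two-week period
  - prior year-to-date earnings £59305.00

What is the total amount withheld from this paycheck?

State Income Tax: taxable = £2035.00
  9.8% × £2035.00 = £199.43
Unemployment Insurance: YTD £59305.00 ≥ cap £56455.00 → £0.00
Total: £199.43 + £0.00 = £199.43

£199.43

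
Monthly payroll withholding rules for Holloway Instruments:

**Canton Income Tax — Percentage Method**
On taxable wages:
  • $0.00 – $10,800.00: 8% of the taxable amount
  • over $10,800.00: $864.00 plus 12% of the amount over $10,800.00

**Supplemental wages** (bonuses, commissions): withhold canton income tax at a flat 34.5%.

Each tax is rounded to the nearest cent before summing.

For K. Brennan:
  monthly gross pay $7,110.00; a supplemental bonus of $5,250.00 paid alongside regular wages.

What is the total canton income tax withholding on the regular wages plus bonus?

Canton Income Tax: taxable = $7,110.00
  8% × $7,110.00 = $568.80
Supplemental (34.5% flat on bonus): 34.5% × $5,250.00 = $1,811.25
Total canton income tax: $568.80 + $1,811.25 = $2,380.05

$2,380.05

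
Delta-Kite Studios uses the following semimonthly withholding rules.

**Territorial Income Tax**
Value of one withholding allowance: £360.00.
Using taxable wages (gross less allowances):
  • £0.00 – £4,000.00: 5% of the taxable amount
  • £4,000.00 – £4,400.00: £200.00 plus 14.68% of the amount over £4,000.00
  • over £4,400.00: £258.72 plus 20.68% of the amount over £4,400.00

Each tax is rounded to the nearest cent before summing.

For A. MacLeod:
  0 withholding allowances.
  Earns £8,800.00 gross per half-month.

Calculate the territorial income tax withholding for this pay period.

Territorial Income Tax: taxable = £8,800.00
  £258.72 + 20.68% × (£8,800.00 − £4,400.00) = £258.72 + 20.68% × £4,400.00 = £1,168.64

£1,168.64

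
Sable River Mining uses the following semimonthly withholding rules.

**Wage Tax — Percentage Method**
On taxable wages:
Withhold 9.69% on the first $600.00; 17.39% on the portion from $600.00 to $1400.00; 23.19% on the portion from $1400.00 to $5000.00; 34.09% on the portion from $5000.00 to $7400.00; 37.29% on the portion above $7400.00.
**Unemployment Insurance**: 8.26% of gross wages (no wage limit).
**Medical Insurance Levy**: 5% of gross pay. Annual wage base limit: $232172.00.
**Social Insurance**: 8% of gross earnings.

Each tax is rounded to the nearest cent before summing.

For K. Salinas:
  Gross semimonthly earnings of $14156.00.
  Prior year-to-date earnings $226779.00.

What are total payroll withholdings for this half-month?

Wage Tax: taxable = $14156.00
  $1850.26 + 37.29% × ($14156.00 − $7400.00) = $1850.26 + 37.29% × $6756.00 = $4369.57
Unemployment Insurance: 8.26% × $14156.00 = $1169.29
Medical Insurance Levy: cap $232172.00 − YTD $226779.00 = $5393.00 subject; 5% × $5393.00 = $269.65
Social Insurance: 8% × $14156.00 = $1132.48
Total: $4369.57 + $1169.29 + $269.65 + $1132.48 = $6940.99

$6940.99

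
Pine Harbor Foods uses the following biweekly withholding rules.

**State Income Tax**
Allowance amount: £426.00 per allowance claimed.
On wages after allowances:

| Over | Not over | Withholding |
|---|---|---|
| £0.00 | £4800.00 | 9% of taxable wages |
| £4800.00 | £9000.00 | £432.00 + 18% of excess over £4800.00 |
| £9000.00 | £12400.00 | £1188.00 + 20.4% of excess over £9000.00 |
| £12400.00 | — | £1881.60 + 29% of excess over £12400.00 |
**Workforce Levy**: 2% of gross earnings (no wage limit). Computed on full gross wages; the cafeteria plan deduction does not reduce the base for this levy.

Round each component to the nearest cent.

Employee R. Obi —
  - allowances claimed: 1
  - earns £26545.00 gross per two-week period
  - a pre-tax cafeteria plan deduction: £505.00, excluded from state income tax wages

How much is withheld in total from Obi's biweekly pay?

£6244.56

State Income Tax: taxable = £26545.00 − £505.00 − 1×£426.00 = £25614.00
  £1881.60 + 29% × (£25614.00 − £12400.00) = £1881.60 + 29% × £13214.00 = £5713.66
Workforce Levy: 2% × £26545.00 = £530.90
Total: £5713.66 + £530.90 = £6244.56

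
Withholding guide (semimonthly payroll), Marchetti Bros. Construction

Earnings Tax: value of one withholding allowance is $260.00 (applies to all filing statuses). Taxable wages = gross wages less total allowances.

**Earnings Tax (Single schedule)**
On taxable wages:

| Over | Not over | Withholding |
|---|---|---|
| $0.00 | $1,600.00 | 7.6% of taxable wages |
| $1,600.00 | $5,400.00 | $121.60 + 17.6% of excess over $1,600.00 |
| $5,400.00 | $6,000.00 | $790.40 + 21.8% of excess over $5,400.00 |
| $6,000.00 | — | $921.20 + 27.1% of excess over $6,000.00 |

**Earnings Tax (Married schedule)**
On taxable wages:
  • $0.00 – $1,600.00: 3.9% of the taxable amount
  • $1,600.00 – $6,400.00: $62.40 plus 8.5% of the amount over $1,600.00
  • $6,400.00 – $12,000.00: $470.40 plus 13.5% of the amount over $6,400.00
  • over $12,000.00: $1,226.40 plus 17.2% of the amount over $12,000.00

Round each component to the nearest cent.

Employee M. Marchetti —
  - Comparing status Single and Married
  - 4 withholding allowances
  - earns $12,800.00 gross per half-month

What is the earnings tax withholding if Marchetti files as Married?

$1,194.00

Earnings Tax (Married): taxable = $12,800.00 − 4×$260.00 = $11,760.00
  $470.40 + 13.5% × ($11,760.00 − $6,400.00) = $470.40 + 13.5% × $5,360.00 = $1,194.00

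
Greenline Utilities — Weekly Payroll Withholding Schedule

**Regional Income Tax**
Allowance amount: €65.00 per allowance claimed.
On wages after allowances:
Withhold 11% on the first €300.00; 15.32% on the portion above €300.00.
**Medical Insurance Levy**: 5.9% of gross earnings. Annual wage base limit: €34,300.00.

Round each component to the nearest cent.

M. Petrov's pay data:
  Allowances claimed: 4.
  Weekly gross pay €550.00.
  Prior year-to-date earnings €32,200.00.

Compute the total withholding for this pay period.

Regional Income Tax: taxable = €550.00 − 4×€65.00 = €290.00
  11% × €290.00 = €31.90
Medical Insurance Levy: 5.9% × €550.00 = €32.45
Total: €31.90 + €32.45 = €64.35

€64.35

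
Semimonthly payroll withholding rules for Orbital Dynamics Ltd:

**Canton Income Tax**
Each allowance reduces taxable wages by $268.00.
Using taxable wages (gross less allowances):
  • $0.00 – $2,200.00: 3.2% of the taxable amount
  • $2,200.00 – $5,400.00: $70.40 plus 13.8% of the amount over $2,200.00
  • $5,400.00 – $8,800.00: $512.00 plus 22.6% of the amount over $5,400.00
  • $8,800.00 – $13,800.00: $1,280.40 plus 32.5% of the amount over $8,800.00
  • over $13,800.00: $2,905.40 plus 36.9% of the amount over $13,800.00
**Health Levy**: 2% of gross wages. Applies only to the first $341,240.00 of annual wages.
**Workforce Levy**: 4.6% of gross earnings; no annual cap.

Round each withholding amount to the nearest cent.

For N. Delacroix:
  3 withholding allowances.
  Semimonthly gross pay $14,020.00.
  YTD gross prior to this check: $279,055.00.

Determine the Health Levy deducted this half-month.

Health Levy: 2% × $14,020.00 = $280.40

$280.40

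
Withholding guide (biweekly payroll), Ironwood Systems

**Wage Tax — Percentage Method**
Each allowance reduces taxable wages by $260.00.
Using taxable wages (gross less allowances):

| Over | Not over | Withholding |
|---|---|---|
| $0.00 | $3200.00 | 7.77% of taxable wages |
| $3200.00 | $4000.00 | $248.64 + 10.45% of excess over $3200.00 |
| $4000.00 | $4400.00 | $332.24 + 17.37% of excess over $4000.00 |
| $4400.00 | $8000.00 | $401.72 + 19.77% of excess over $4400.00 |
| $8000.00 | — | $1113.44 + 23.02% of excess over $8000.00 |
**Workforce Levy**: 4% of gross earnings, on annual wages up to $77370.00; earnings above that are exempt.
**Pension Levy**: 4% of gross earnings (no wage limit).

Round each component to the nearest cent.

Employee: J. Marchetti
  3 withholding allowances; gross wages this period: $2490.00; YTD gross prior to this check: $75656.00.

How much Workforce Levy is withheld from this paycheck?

$68.56

Workforce Levy: cap $77370.00 − YTD $75656.00 = $1714.00 subject; 4% × $1714.00 = $68.56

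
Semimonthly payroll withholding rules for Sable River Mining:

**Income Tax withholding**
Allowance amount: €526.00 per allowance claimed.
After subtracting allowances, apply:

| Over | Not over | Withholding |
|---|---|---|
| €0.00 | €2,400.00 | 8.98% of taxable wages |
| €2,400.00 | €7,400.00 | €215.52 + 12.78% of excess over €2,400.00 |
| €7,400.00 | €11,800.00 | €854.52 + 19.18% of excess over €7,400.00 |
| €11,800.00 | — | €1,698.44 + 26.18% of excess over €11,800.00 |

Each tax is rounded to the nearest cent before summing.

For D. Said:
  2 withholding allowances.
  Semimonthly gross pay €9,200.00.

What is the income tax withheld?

€997.99

Income Tax: taxable = €9,200.00 − 2×€526.00 = €8,148.00
  €854.52 + 19.18% × (€8,148.00 − €7,400.00) = €854.52 + 19.18% × €748.00 = €997.99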